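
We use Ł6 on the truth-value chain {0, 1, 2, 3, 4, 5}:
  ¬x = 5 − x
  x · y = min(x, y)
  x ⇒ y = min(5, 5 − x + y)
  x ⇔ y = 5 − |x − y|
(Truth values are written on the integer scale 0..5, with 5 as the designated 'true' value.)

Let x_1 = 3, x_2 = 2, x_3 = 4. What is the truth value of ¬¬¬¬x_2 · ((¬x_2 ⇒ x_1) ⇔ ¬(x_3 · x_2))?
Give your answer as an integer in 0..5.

¬x_2 = ¬2 = 3
¬¬x_2 = ¬3 = 2
¬¬¬x_2 = ¬2 = 3
¬¬¬¬x_2 = ¬3 = 2
¬x_2 = ¬2 = 3
¬x_2 ⇒ x_1 = 3 ⇒ 3 = 5
x_3 · x_2 = 4 · 2 = 2
¬(x_3 · x_2) = ¬2 = 3
(¬x_2 ⇒ x_1) ⇔ ¬(x_3 · x_2) = 5 ⇔ 3 = 3
¬¬¬¬x_2 · ((¬x_2 ⇒ x_1) ⇔ ¬(x_3 · x_2)) = 2 · 3 = 2

2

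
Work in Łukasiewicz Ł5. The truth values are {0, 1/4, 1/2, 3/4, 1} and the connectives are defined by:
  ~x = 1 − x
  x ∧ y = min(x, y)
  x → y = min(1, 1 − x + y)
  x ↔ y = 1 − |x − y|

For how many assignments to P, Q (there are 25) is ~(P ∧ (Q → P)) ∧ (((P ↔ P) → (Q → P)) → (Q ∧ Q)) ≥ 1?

value 1: 3 assignments (counts)
value 3/4: 3 assignments
value 1/2: 4 assignments
value 1/4: 6 assignments
value 0: 9 assignments
So 3 of the 25 assignments meet the threshold.

3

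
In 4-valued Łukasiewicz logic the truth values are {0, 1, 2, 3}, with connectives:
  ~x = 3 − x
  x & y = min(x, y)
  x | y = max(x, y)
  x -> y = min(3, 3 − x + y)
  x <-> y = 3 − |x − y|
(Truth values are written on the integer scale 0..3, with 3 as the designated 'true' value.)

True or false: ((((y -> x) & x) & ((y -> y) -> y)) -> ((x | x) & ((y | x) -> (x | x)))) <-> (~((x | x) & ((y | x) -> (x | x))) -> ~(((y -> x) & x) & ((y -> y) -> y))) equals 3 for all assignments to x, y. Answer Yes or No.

Yes

x = 0, y = 0 ↦ 3
x = 0, y = 1 ↦ 3
x = 0, y = 2 ↦ 3
x = 0, y = 3 ↦ 3
x = 1, y = 0 ↦ 3
x = 1, y = 1 ↦ 3
x = 1, y = 2 ↦ 3
x = 1, y = 3 ↦ 3
x = 2, y = 0 ↦ 3
x = 2, y = 1 ↦ 3
x = 2, y = 2 ↦ 3
x = 2, y = 3 ↦ 3
x = 3, y = 0 ↦ 3
x = 3, y = 1 ↦ 3
x = 3, y = 2 ↦ 3
x = 3, y = 3 ↦ 3
Every assignment gives a value ≥ 3.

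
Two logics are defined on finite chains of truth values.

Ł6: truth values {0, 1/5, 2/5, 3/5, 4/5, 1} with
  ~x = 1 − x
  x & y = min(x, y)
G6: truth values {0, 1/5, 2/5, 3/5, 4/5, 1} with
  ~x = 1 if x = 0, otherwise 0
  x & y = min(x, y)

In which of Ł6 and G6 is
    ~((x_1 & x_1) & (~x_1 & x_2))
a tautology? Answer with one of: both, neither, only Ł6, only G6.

In Ł6: at x_1 = 1/5, x_2 = 1/5 the value is 4/5 — not a tautology.
In G6: every assignment gives 1 — tautology.

only G6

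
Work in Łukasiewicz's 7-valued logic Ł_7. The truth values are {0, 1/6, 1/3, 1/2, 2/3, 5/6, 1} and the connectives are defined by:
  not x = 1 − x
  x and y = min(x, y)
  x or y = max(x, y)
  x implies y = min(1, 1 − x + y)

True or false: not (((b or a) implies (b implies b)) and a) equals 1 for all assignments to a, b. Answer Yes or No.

Counterexample: take a = 1/6, b = 0.
b or a = 0 or 1/6 = 1/6
b implies b = 0 implies 0 = 1
(b or a) implies (b implies b) = 1/6 implies 1 = 1
((b or a) implies (b implies b)) and a = 1 and 1/6 = 1/6
not (((b or a) implies (b implies b)) and a) = not 1/6 = 5/6
This gives 5/6 ≠ 1.

No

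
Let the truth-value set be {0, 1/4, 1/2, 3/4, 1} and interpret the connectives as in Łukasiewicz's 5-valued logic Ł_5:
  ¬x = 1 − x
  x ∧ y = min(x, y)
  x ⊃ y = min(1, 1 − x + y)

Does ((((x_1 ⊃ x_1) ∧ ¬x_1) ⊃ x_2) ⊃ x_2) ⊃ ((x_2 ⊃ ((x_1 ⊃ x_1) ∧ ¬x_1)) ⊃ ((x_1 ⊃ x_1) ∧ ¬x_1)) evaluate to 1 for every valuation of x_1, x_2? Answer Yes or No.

Yes

At x_1 = 1/2, x_2 = 3/4, for instance:
x_1 ⊃ x_1 = 1/2 ⊃ 1/2 = 1
¬x_1 = ¬1/2 = 1/2
(x_1 ⊃ x_1) ∧ ¬x_1 = 1 ∧ 1/2 = 1/2
((x_1 ⊃ x_1) ∧ ¬x_1) ⊃ x_2 = 1/2 ⊃ 3/4 = 1
(((x_1 ⊃ x_1) ∧ ¬x_1) ⊃ x_2) ⊃ x_2 = 1 ⊃ 3/4 = 3/4
x_2 ⊃ ((x_1 ⊃ x_1) ∧ ¬x_1) = 3/4 ⊃ 1/2 = 3/4
(x_2 ⊃ ((x_1 ⊃ x_1) ∧ ¬x_1)) ⊃ ((x_1 ⊃ x_1) ∧ ¬x_1) = 3/4 ⊃ 1/2 = 3/4
((((x_1 ⊃ x_1) ∧ ¬x_1) ⊃ x_2) ⊃ x_2) ⊃ ((x_2 ⊃ ((x_1 ⊃ x_1) ∧ ¬x_1)) ⊃ ((x_1 ⊃ x_1) ∧ ¬x_1)) = 3/4 ⊃ 3/4 = 1
and checking the remaining 24 assignments likewise gives ≥ 1 in every case.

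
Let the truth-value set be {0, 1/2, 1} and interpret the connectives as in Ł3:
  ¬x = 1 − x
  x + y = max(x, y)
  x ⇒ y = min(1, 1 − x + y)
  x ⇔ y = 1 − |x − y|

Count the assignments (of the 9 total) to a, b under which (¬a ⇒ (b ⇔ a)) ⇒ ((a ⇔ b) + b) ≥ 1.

6

a = 0, b = 0 ↦ 1  ≥
a = 0, b = 1/2 ↦ 1  ≥
a = 0, b = 1 ↦ 1  ≥
a = 1/2, b = 0 ↦ 1/2  <
a = 1/2, b = 1/2 ↦ 1  ≥
a = 1/2, b = 1 ↦ 1  ≥
a = 1, b = 0 ↦ 0  <
a = 1, b = 1/2 ↦ 1/2  <
a = 1, b = 1 ↦ 1  ≥
So 6 of the 9 assignments meet the threshold.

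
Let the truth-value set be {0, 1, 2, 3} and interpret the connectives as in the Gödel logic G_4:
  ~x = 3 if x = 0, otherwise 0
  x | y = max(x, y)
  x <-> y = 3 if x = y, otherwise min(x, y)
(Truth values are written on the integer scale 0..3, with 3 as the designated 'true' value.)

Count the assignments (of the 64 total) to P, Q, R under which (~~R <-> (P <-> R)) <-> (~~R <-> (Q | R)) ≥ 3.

value 3: 19 assignments (counts)
value 2: 9 assignments
value 1: 14 assignments
value 0: 22 assignments
So 19 of the 64 assignments meet the threshold.

19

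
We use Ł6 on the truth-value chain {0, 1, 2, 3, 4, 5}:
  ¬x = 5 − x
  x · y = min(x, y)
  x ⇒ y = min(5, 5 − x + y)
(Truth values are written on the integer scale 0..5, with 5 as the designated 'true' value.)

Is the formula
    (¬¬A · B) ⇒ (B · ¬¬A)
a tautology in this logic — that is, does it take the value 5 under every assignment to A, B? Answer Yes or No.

Yes

At A = 1, B = 3, for instance:
¬A = ¬1 = 4
¬¬A = ¬4 = 1
¬¬A · B = 1 · 3 = 1
B · ¬¬A = 3 · 1 = 1
(¬¬A · B) ⇒ (B · ¬¬A) = 1 ⇒ 1 = 5
and checking the remaining 35 assignments likewise gives ≥ 5 in every case.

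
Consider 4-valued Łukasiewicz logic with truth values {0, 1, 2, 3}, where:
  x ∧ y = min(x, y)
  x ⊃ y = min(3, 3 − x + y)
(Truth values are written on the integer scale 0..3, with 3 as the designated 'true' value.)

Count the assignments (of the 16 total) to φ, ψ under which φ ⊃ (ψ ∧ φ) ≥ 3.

10

φ = 0, ψ = 0 ↦ 3  ≥
φ = 0, ψ = 1 ↦ 3  ≥
φ = 0, ψ = 2 ↦ 3  ≥
φ = 0, ψ = 3 ↦ 3  ≥
φ = 1, ψ = 0 ↦ 2  <
φ = 1, ψ = 1 ↦ 3  ≥
φ = 1, ψ = 2 ↦ 3  ≥
φ = 1, ψ = 3 ↦ 3  ≥
φ = 2, ψ = 0 ↦ 1  <
φ = 2, ψ = 1 ↦ 2  <
φ = 2, ψ = 2 ↦ 3  ≥
φ = 2, ψ = 3 ↦ 3  ≥
φ = 3, ψ = 0 ↦ 0  <
φ = 3, ψ = 1 ↦ 1  <
φ = 3, ψ = 2 ↦ 2  <
φ = 3, ψ = 3 ↦ 3  ≥
So 10 of the 16 assignments meet the threshold.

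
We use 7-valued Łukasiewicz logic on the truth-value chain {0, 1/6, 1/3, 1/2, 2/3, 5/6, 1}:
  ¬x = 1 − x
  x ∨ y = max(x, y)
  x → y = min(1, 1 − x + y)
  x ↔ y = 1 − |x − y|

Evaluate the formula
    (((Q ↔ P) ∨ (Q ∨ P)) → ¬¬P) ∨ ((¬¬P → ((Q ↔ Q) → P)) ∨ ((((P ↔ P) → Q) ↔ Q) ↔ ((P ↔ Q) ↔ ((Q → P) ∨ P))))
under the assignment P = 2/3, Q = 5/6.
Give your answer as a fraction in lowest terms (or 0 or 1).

1

Q ↔ P = 5/6 ↔ 2/3 = 5/6
Q ∨ P = 5/6 ∨ 2/3 = 5/6
(Q ↔ P) ∨ (Q ∨ P) = 5/6 ∨ 5/6 = 5/6
¬P = ¬2/3 = 1/3
¬¬P = ¬1/3 = 2/3
((Q ↔ P) ∨ (Q ∨ P)) → ¬¬P = 5/6 → 2/3 = 5/6
¬P = ¬2/3 = 1/3
¬¬P = ¬1/3 = 2/3
Q ↔ Q = 5/6 ↔ 5/6 = 1
(Q ↔ Q) → P = 1 → 2/3 = 2/3
¬¬P → ((Q ↔ Q) → P) = 2/3 → 2/3 = 1
P ↔ P = 2/3 ↔ 2/3 = 1
(P ↔ P) → Q = 1 → 5/6 = 5/6
((P ↔ P) → Q) ↔ Q = 5/6 ↔ 5/6 = 1
P ↔ Q = 2/3 ↔ 5/6 = 5/6
Q → P = 5/6 → 2/3 = 5/6
(Q → P) ∨ P = 5/6 ∨ 2/3 = 5/6
(P ↔ Q) ↔ ((Q → P) ∨ P) = 5/6 ↔ 5/6 = 1
(((P ↔ P) → Q) ↔ Q) ↔ ((P ↔ Q) ↔ ((Q → P) ∨ P)) = 1 ↔ 1 = 1
(¬¬P → ((Q ↔ Q) → P)) ∨ ((((P ↔ P) → Q) ↔ Q) ↔ ((P ↔ Q) ↔ ((Q → P) ∨ P))) = 1 ∨ 1 = 1
(((Q ↔ P) ∨ (Q ∨ P)) → ¬¬P) ∨ ((¬¬P → ((Q ↔ Q) → P)) ∨ ((((P ↔ P) → Q) ↔ Q) ↔ ((P ↔ Q) ↔ ((Q → P) ∨ P)))) = 5/6 ∨ 1 = 1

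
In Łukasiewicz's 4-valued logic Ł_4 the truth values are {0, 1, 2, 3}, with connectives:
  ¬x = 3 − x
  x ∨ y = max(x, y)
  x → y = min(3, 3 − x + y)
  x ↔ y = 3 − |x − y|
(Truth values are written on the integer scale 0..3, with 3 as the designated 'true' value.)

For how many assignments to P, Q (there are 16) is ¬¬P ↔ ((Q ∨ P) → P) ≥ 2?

P = 0, Q = 0 ↦ 0  <
P = 0, Q = 1 ↦ 1  <
P = 0, Q = 2 ↦ 2  ≥
P = 0, Q = 3 ↦ 3  ≥
P = 1, Q = 0 ↦ 1  <
P = 1, Q = 1 ↦ 1  <
P = 1, Q = 2 ↦ 2  ≥
P = 1, Q = 3 ↦ 3  ≥
P = 2, Q = 0 ↦ 2  ≥
P = 2, Q = 1 ↦ 2  ≥
P = 2, Q = 2 ↦ 2  ≥
P = 2, Q = 3 ↦ 3  ≥
P = 3, Q = 0 ↦ 3  ≥
P = 3, Q = 1 ↦ 3  ≥
P = 3, Q = 2 ↦ 3  ≥
P = 3, Q = 3 ↦ 3  ≥
So 12 of the 16 assignments meet the threshold.

12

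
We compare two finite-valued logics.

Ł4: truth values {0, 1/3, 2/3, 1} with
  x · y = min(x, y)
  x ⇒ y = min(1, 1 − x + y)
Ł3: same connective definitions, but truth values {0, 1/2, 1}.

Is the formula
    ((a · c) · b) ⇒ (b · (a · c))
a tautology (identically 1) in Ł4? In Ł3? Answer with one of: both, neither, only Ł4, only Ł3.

In Ł4: every assignment gives 1 — tautology.
In Ł3: every assignment gives 1 — tautology.

both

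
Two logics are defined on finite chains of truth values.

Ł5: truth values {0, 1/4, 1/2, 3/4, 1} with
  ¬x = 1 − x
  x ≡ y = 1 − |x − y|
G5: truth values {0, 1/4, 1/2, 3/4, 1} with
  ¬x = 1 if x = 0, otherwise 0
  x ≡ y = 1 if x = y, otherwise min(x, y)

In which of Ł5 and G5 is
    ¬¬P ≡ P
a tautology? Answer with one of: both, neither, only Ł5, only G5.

only Ł5

In Ł5: every assignment gives 1 — tautology.
In G5: at P = 1/4 the value is 1/4 — not a tautology.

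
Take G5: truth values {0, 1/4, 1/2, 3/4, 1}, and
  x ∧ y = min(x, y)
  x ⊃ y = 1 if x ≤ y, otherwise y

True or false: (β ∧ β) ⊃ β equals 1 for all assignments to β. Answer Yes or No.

Yes

β = 0 ↦ 1
β = 1/4 ↦ 1
β = 1/2 ↦ 1
β = 3/4 ↦ 1
β = 1 ↦ 1
Every assignment gives a value ≥ 1.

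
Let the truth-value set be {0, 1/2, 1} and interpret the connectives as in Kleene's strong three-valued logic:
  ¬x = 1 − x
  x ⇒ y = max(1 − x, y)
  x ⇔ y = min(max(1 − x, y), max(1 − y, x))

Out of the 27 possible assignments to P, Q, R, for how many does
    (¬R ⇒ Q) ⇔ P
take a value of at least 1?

6

value 1: 6 assignments (counts)
value 1/2: 15 assignments
value 0: 6 assignments
So 6 of the 27 assignments meet the threshold.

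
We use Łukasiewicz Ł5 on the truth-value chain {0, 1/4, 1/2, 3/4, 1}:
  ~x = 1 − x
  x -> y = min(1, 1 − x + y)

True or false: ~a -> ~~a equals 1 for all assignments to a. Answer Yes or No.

No

Counterexample: take a = 0.
~a = ~0 = 1
~a = ~0 = 1
~~a = ~1 = 0
~a -> ~~a = 1 -> 0 = 0
This gives 0 ≠ 1.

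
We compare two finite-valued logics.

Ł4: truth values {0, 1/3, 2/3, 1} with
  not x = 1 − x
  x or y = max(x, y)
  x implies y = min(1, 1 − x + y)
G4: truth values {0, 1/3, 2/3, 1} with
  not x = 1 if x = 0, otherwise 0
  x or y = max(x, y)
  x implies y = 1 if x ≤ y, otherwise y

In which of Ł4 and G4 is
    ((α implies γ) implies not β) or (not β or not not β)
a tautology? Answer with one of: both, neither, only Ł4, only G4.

only G4

In Ł4: at α = 0, β = 1/3, γ = 0 the value is 2/3 — not a tautology.
In G4: every assignment gives 1 — tautology.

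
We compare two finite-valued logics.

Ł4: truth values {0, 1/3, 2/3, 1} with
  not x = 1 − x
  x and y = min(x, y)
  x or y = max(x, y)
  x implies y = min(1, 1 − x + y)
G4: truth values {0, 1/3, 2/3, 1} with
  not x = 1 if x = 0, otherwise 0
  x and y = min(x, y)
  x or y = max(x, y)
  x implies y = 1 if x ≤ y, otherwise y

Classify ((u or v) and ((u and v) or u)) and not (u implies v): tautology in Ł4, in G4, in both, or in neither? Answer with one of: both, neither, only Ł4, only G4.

In Ł4: at u = 0, v = 0 the value is 0 — not a tautology.
In G4: at u = 0, v = 0 the value is 0 — not a tautology.

neither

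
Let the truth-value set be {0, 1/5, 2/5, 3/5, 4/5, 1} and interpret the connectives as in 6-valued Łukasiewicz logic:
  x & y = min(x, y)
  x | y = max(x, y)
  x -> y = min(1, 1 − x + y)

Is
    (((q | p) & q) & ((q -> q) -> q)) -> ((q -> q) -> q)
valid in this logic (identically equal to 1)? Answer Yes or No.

At p = 2/5, q = 1/5, for instance:
q | p = 1/5 | 2/5 = 2/5
(q | p) & q = 2/5 & 1/5 = 1/5
q -> q = 1/5 -> 1/5 = 1
(q -> q) -> q = 1 -> 1/5 = 1/5
((q | p) & q) & ((q -> q) -> q) = 1/5 & 1/5 = 1/5
(((q | p) & q) & ((q -> q) -> q)) -> ((q -> q) -> q) = 1/5 -> 1/5 = 1
and checking the remaining 35 assignments likewise gives ≥ 1 in every case.

Yes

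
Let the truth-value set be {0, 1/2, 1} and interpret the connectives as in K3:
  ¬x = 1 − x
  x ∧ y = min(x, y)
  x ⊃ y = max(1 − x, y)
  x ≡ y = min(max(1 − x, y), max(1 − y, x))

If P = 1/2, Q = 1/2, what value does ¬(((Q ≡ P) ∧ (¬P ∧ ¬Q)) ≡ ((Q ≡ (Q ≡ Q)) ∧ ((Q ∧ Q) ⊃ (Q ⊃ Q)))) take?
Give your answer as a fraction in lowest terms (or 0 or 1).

Q ≡ P = 1/2 ≡ 1/2 = 1/2
¬P = ¬1/2 = 1/2
¬Q = ¬1/2 = 1/2
¬P ∧ ¬Q = 1/2 ∧ 1/2 = 1/2
(Q ≡ P) ∧ (¬P ∧ ¬Q) = 1/2 ∧ 1/2 = 1/2
Q ≡ Q = 1/2 ≡ 1/2 = 1/2
Q ≡ (Q ≡ Q) = 1/2 ≡ 1/2 = 1/2
Q ∧ Q = 1/2 ∧ 1/2 = 1/2
Q ⊃ Q = 1/2 ⊃ 1/2 = 1/2
(Q ∧ Q) ⊃ (Q ⊃ Q) = 1/2 ⊃ 1/2 = 1/2
(Q ≡ (Q ≡ Q)) ∧ ((Q ∧ Q) ⊃ (Q ⊃ Q)) = 1/2 ∧ 1/2 = 1/2
((Q ≡ P) ∧ (¬P ∧ ¬Q)) ≡ ((Q ≡ (Q ≡ Q)) ∧ ((Q ∧ Q) ⊃ (Q ⊃ Q))) = 1/2 ≡ 1/2 = 1/2
¬(((Q ≡ P) ∧ (¬P ∧ ¬Q)) ≡ ((Q ≡ (Q ≡ Q)) ∧ ((Q ∧ Q) ⊃ (Q ⊃ Q)))) = ¬1/2 = 1/2

1/2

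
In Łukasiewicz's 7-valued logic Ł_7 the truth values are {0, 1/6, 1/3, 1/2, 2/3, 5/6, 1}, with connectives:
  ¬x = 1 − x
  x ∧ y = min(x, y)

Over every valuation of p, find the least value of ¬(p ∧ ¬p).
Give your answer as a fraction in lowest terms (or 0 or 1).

1/2

Take p = 1/2:
¬p = ¬1/2 = 1/2
p ∧ ¬p = 1/2 ∧ 1/2 = 1/2
¬(p ∧ ¬p) = ¬1/2 = 1/2
No assignment yields a value below 1/2, so this is the minimum.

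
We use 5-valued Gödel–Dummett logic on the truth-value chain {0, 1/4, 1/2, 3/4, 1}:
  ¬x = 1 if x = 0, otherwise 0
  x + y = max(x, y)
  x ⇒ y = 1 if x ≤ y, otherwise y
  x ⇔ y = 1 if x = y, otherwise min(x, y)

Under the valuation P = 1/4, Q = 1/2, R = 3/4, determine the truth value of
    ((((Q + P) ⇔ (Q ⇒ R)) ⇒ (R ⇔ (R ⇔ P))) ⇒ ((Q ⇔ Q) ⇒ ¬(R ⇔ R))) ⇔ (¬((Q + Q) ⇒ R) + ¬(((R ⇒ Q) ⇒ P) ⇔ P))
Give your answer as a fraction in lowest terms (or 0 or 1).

Q + P = 1/2 + 1/4 = 1/2
Q ⇒ R = 1/2 ⇒ 3/4 = 1
(Q + P) ⇔ (Q ⇒ R) = 1/2 ⇔ 1 = 1/2
R ⇔ P = 3/4 ⇔ 1/4 = 1/4
R ⇔ (R ⇔ P) = 3/4 ⇔ 1/4 = 1/4
((Q + P) ⇔ (Q ⇒ R)) ⇒ (R ⇔ (R ⇔ P)) = 1/2 ⇒ 1/4 = 1/4
Q ⇔ Q = 1/2 ⇔ 1/2 = 1
R ⇔ R = 3/4 ⇔ 3/4 = 1
¬(R ⇔ R) = ¬1 = 0
(Q ⇔ Q) ⇒ ¬(R ⇔ R) = 1 ⇒ 0 = 0
(((Q + P) ⇔ (Q ⇒ R)) ⇒ (R ⇔ (R ⇔ P))) ⇒ ((Q ⇔ Q) ⇒ ¬(R ⇔ R)) = 1/4 ⇒ 0 = 0
Q + Q = 1/2 + 1/2 = 1/2
(Q + Q) ⇒ R = 1/2 ⇒ 3/4 = 1
¬((Q + Q) ⇒ R) = ¬1 = 0
R ⇒ Q = 3/4 ⇒ 1/2 = 1/2
(R ⇒ Q) ⇒ P = 1/2 ⇒ 1/4 = 1/4
((R ⇒ Q) ⇒ P) ⇔ P = 1/4 ⇔ 1/4 = 1
¬(((R ⇒ Q) ⇒ P) ⇔ P) = ¬1 = 0
¬((Q + Q) ⇒ R) + ¬(((R ⇒ Q) ⇒ P) ⇔ P) = 0 + 0 = 0
((((Q + P) ⇔ (Q ⇒ R)) ⇒ (R ⇔ (R ⇔ P))) ⇒ ((Q ⇔ Q) ⇒ ¬(R ⇔ R))) ⇔ (¬((Q + Q) ⇒ R) + ¬(((R ⇒ Q) ⇒ P) ⇔ P)) = 0 ⇔ 0 = 1

1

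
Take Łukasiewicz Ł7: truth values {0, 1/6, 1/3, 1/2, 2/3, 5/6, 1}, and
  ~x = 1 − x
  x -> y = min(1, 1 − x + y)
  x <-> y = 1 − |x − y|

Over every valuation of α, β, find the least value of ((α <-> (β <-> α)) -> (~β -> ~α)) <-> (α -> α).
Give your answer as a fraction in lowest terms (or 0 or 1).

Take α = 1/2, β = 0:
β <-> α = 0 <-> 1/2 = 1/2
α <-> (β <-> α) = 1/2 <-> 1/2 = 1
~β = ~0 = 1
~α = ~1/2 = 1/2
~β -> ~α = 1 -> 1/2 = 1/2
(α <-> (β <-> α)) -> (~β -> ~α) = 1 -> 1/2 = 1/2
α -> α = 1/2 -> 1/2 = 1
((α <-> (β <-> α)) -> (~β -> ~α)) <-> (α -> α) = 1/2 <-> 1 = 1/2
No assignment yields a value below 1/2, so this is the minimum.

1/2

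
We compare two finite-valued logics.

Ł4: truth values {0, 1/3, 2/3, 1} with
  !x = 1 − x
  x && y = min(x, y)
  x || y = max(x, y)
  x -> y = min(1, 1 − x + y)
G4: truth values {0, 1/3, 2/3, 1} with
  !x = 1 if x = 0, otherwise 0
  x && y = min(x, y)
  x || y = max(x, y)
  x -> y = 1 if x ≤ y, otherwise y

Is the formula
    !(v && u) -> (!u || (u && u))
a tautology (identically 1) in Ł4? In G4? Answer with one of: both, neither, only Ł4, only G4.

In Ł4: at u = 1/3, v = 0 the value is 2/3 — not a tautology.
In G4: at u = 1/3, v = 0 the value is 1/3 — not a tautology.

neither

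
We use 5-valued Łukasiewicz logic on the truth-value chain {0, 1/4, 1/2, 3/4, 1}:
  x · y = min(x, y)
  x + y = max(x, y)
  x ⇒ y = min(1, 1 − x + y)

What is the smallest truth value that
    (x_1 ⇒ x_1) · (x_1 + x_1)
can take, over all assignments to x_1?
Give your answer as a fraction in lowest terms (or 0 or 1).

Take x_1 = 0:
x_1 ⇒ x_1 = 0 ⇒ 0 = 1
x_1 + x_1 = 0 + 0 = 0
(x_1 ⇒ x_1) · (x_1 + x_1) = 1 · 0 = 0
No assignment yields a value below 0, so this is the minimum.

0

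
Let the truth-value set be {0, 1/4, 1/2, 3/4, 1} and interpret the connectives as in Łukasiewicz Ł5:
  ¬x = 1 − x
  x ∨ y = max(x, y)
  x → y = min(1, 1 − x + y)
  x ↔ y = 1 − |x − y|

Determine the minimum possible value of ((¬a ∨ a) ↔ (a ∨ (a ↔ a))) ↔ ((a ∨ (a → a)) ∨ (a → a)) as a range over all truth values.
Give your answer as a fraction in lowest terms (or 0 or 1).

Take a = 1/2:
¬a = ¬1/2 = 1/2
¬a ∨ a = 1/2 ∨ 1/2 = 1/2
a ↔ a = 1/2 ↔ 1/2 = 1
a ∨ (a ↔ a) = 1/2 ∨ 1 = 1
(¬a ∨ a) ↔ (a ∨ (a ↔ a)) = 1/2 ↔ 1 = 1/2
a → a = 1/2 → 1/2 = 1
a ∨ (a → a) = 1/2 ∨ 1 = 1
a → a = 1/2 → 1/2 = 1
(a ∨ (a → a)) ∨ (a → a) = 1 ∨ 1 = 1
((¬a ∨ a) ↔ (a ∨ (a ↔ a))) ↔ ((a ∨ (a → a)) ∨ (a → a)) = 1/2 ↔ 1 = 1/2
No assignment yields a value below 1/2, so this is the minimum.

1/2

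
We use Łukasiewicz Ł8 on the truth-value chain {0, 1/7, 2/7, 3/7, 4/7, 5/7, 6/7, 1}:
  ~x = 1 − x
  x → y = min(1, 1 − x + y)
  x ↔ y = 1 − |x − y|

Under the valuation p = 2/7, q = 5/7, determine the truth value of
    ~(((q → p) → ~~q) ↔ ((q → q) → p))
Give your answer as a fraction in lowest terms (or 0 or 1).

q → p = 5/7 → 2/7 = 4/7
~q = ~5/7 = 2/7
~~q = ~2/7 = 5/7
(q → p) → ~~q = 4/7 → 5/7 = 1
q → q = 5/7 → 5/7 = 1
(q → q) → p = 1 → 2/7 = 2/7
((q → p) → ~~q) ↔ ((q → q) → p) = 1 ↔ 2/7 = 2/7
~(((q → p) → ~~q) ↔ ((q → q) → p)) = ~2/7 = 5/7

5/7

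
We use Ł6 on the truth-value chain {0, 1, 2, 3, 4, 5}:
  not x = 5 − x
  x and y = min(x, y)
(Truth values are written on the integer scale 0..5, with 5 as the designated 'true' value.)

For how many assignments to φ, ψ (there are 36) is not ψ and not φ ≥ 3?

9

value 5: 1 assignment (counts)
value 4: 3 assignments (counts)
value 3: 5 assignments (counts)
value 2: 7 assignments
value 1: 9 assignments
value 0: 11 assignments
So 9 of the 36 assignments meet the threshold.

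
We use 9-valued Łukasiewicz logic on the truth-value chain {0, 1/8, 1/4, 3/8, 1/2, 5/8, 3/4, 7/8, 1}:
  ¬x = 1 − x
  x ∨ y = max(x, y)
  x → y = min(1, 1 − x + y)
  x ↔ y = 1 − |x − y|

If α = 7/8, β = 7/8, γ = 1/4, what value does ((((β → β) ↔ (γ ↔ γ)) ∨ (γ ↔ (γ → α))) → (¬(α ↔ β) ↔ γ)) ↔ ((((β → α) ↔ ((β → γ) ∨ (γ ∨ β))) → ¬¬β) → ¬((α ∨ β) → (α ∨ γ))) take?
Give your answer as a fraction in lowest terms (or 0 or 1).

β → β = 7/8 → 7/8 = 1
γ ↔ γ = 1/4 ↔ 1/4 = 1
(β → β) ↔ (γ ↔ γ) = 1 ↔ 1 = 1
γ → α = 1/4 → 7/8 = 1
γ ↔ (γ → α) = 1/4 ↔ 1 = 1/4
((β → β) ↔ (γ ↔ γ)) ∨ (γ ↔ (γ → α)) = 1 ∨ 1/4 = 1
α ↔ β = 7/8 ↔ 7/8 = 1
¬(α ↔ β) = ¬1 = 0
¬(α ↔ β) ↔ γ = 0 ↔ 1/4 = 3/4
(((β → β) ↔ (γ ↔ γ)) ∨ (γ ↔ (γ → α))) → (¬(α ↔ β) ↔ γ) = 1 → 3/4 = 3/4
β → α = 7/8 → 7/8 = 1
β → γ = 7/8 → 1/4 = 3/8
γ ∨ β = 1/4 ∨ 7/8 = 7/8
(β → γ) ∨ (γ ∨ β) = 3/8 ∨ 7/8 = 7/8
(β → α) ↔ ((β → γ) ∨ (γ ∨ β)) = 1 ↔ 7/8 = 7/8
¬β = ¬7/8 = 1/8
¬¬β = ¬1/8 = 7/8
((β → α) ↔ ((β → γ) ∨ (γ ∨ β))) → ¬¬β = 7/8 → 7/8 = 1
α ∨ β = 7/8 ∨ 7/8 = 7/8
α ∨ γ = 7/8 ∨ 1/4 = 7/8
(α ∨ β) → (α ∨ γ) = 7/8 → 7/8 = 1
¬((α ∨ β) → (α ∨ γ)) = ¬1 = 0
(((β → α) ↔ ((β → γ) ∨ (γ ∨ β))) → ¬¬β) → ¬((α ∨ β) → (α ∨ γ)) = 1 → 0 = 0
((((β → β) ↔ (γ ↔ γ)) ∨ (γ ↔ (γ → α))) → (¬(α ↔ β) ↔ γ)) ↔ ((((β → α) ↔ ((β → γ) ∨ (γ ∨ β))) → ¬¬β) → ¬((α ∨ β) → (α ∨ γ))) = 3/4 ↔ 0 = 1/4

1/4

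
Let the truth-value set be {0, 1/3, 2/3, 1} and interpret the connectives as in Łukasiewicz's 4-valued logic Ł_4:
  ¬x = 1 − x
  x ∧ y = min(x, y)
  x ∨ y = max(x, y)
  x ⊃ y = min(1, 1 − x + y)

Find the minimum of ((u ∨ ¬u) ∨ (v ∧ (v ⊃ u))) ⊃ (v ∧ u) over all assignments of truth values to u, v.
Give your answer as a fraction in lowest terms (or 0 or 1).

0

Take u = 0, v = 0:
¬u = ¬0 = 1
u ∨ ¬u = 0 ∨ 1 = 1
v ⊃ u = 0 ⊃ 0 = 1
v ∧ (v ⊃ u) = 0 ∧ 1 = 0
(u ∨ ¬u) ∨ (v ∧ (v ⊃ u)) = 1 ∨ 0 = 1
v ∧ u = 0 ∧ 0 = 0
((u ∨ ¬u) ∨ (v ∧ (v ⊃ u))) ⊃ (v ∧ u) = 1 ⊃ 0 = 0
No assignment yields a value below 0, so this is the minimum.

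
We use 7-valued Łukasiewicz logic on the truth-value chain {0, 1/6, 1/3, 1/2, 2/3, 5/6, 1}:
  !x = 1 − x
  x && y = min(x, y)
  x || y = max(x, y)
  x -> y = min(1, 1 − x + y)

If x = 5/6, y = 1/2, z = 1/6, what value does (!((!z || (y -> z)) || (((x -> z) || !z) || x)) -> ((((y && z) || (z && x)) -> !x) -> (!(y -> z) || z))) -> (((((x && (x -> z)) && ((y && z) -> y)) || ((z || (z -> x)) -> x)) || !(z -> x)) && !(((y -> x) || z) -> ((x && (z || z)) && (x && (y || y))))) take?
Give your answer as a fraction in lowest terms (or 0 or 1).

5/6

!z = !1/6 = 5/6
y -> z = 1/2 -> 1/6 = 2/3
!z || (y -> z) = 5/6 || 2/3 = 5/6
x -> z = 5/6 -> 1/6 = 1/3
!z = !1/6 = 5/6
(x -> z) || !z = 1/3 || 5/6 = 5/6
((x -> z) || !z) || x = 5/6 || 5/6 = 5/6
(!z || (y -> z)) || (((x -> z) || !z) || x) = 5/6 || 5/6 = 5/6
!((!z || (y -> z)) || (((x -> z) || !z) || x)) = !5/6 = 1/6
y && z = 1/2 && 1/6 = 1/6
z && x = 1/6 && 5/6 = 1/6
(y && z) || (z && x) = 1/6 || 1/6 = 1/6
!x = !5/6 = 1/6
((y && z) || (z && x)) -> !x = 1/6 -> 1/6 = 1
y -> z = 1/2 -> 1/6 = 2/3
!(y -> z) = !2/3 = 1/3
!(y -> z) || z = 1/3 || 1/6 = 1/3
(((y && z) || (z && x)) -> !x) -> (!(y -> z) || z) = 1 -> 1/3 = 1/3
!((!z || (y -> z)) || (((x -> z) || !z) || x)) -> ((((y && z) || (z && x)) -> !x) -> (!(y -> z) || z)) = 1/6 -> 1/3 = 1
x -> z = 5/6 -> 1/6 = 1/3
x && (x -> z) = 5/6 && 1/3 = 1/3
y && z = 1/2 && 1/6 = 1/6
(y && z) -> y = 1/6 -> 1/2 = 1
(x && (x -> z)) && ((y && z) -> y) = 1/3 && 1 = 1/3
z -> x = 1/6 -> 5/6 = 1
z || (z -> x) = 1/6 || 1 = 1
(z || (z -> x)) -> x = 1 -> 5/6 = 5/6
((x && (x -> z)) && ((y && z) -> y)) || ((z || (z -> x)) -> x) = 1/3 || 5/6 = 5/6
z -> x = 1/6 -> 5/6 = 1
!(z -> x) = !1 = 0
(((x && (x -> z)) && ((y && z) -> y)) || ((z || (z -> x)) -> x)) || !(z -> x) = 5/6 || 0 = 5/6
y -> x = 1/2 -> 5/6 = 1
(y -> x) || z = 1 || 1/6 = 1
z || z = 1/6 || 1/6 = 1/6
x && (z || z) = 5/6 && 1/6 = 1/6
y || y = 1/2 || 1/2 = 1/2
x && (y || y) = 5/6 && 1/2 = 1/2
(x && (z || z)) && (x && (y || y)) = 1/6 && 1/2 = 1/6
((y -> x) || z) -> ((x && (z || z)) && (x && (y || y))) = 1 -> 1/6 = 1/6
!(((y -> x) || z) -> ((x && (z || z)) && (x && (y || y)))) = !1/6 = 5/6
((((x && (x -> z)) && ((y && z) -> y)) || ((z || (z -> x)) -> x)) || !(z -> x)) && !(((y -> x) || z) -> ((x && (z || z)) && (x && (y || y)))) = 5/6 && 5/6 = 5/6
(!((!z || (y -> z)) || (((x -> z) || !z) || x)) -> ((((y && z) || (z && x)) -> !x) -> (!(y -> z) || z))) -> (((((x && (x -> z)) && ((y && z) -> y)) || ((z || (z -> x)) -> x)) || !(z -> x)) && !(((y -> x) || z) -> ((x && (z || z)) && (x && (y || y))))) = 1 -> 5/6 = 5/6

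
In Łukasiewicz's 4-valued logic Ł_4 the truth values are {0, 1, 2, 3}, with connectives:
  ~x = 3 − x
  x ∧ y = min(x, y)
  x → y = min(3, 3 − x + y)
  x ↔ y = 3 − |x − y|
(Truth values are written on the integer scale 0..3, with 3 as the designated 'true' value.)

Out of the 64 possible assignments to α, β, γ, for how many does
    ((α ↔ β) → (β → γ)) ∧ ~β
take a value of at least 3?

value 3: 16 assignments (counts)
value 2: 16 assignments
value 1: 16 assignments
value 0: 16 assignments
So 16 of the 64 assignments meet the threshold.

16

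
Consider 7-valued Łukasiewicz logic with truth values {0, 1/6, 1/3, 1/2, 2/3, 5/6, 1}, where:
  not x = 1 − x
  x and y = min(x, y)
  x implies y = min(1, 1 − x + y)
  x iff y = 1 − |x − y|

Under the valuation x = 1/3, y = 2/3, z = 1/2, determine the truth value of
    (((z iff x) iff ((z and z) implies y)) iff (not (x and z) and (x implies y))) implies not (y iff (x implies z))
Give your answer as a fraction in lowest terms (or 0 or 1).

z iff x = 1/2 iff 1/3 = 5/6
z and z = 1/2 and 1/2 = 1/2
(z and z) implies y = 1/2 implies 2/3 = 1
(z iff x) iff ((z and z) implies y) = 5/6 iff 1 = 5/6
x and z = 1/3 and 1/2 = 1/3
not (x and z) = not 1/3 = 2/3
x implies y = 1/3 implies 2/3 = 1
not (x and z) and (x implies y) = 2/3 and 1 = 2/3
((z iff x) iff ((z and z) implies y)) iff (not (x and z) and (x implies y)) = 5/6 iff 2/3 = 5/6
x implies z = 1/3 implies 1/2 = 1
y iff (x implies z) = 2/3 iff 1 = 2/3
not (y iff (x implies z)) = not 2/3 = 1/3
(((z iff x) iff ((z and z) implies y)) iff (not (x and z) and (x implies y))) implies not (y iff (x implies z)) = 5/6 implies 1/3 = 1/2

1/2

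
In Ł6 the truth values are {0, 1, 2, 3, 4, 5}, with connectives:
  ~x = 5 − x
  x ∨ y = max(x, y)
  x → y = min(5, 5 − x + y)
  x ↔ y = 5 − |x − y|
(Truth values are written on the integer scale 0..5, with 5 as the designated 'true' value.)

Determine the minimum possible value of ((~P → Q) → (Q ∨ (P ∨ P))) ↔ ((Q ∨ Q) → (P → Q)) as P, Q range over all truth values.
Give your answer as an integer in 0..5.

3

Take P = 2, Q = 2:
~P = ~2 = 3
~P → Q = 3 → 2 = 4
P ∨ P = 2 ∨ 2 = 2
Q ∨ (P ∨ P) = 2 ∨ 2 = 2
(~P → Q) → (Q ∨ (P ∨ P)) = 4 → 2 = 3
Q ∨ Q = 2 ∨ 2 = 2
P → Q = 2 → 2 = 5
(Q ∨ Q) → (P → Q) = 2 → 5 = 5
((~P → Q) → (Q ∨ (P ∨ P))) ↔ ((Q ∨ Q) → (P → Q)) = 3 ↔ 5 = 3
No assignment yields a value below 3, so this is the minimum.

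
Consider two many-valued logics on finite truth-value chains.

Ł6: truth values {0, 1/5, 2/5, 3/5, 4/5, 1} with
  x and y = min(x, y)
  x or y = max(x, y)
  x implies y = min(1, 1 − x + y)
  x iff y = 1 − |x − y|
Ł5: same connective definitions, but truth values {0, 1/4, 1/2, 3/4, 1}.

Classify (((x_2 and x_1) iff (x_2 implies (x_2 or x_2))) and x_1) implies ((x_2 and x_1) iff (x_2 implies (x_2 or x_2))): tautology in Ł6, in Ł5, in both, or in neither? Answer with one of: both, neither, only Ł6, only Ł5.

both

In Ł6: every assignment gives 1 — tautology.
In Ł5: every assignment gives 1 — tautology.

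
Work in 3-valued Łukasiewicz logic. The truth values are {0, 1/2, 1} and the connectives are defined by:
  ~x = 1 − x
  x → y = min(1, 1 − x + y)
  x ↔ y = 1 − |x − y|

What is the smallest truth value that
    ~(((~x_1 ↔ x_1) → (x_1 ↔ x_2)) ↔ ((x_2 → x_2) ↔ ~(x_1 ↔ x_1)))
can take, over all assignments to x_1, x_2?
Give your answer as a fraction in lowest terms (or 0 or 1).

Take x_1 = 1/2, x_2 = 0:
~x_1 = ~1/2 = 1/2
~x_1 ↔ x_1 = 1/2 ↔ 1/2 = 1
x_1 ↔ x_2 = 1/2 ↔ 0 = 1/2
(~x_1 ↔ x_1) → (x_1 ↔ x_2) = 1 → 1/2 = 1/2
x_2 → x_2 = 0 → 0 = 1
x_1 ↔ x_1 = 1/2 ↔ 1/2 = 1
~(x_1 ↔ x_1) = ~1 = 0
(x_2 → x_2) ↔ ~(x_1 ↔ x_1) = 1 ↔ 0 = 0
((~x_1 ↔ x_1) → (x_1 ↔ x_2)) ↔ ((x_2 → x_2) ↔ ~(x_1 ↔ x_1)) = 1/2 ↔ 0 = 1/2
~(((~x_1 ↔ x_1) → (x_1 ↔ x_2)) ↔ ((x_2 → x_2) ↔ ~(x_1 ↔ x_1))) = ~1/2 = 1/2
No assignment yields a value below 1/2, so this is the minimum.

1/2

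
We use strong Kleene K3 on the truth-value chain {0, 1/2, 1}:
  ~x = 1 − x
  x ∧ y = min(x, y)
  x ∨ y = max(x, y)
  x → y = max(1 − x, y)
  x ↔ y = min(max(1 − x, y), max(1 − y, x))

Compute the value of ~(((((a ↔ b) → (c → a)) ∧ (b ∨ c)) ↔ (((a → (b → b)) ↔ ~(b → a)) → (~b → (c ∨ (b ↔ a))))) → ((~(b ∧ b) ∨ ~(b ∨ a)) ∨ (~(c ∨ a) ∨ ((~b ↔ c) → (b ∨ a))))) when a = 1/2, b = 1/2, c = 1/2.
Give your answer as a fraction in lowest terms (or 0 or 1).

1/2

a ↔ b = 1/2 ↔ 1/2 = 1/2
c → a = 1/2 → 1/2 = 1/2
(a ↔ b) → (c → a) = 1/2 → 1/2 = 1/2
b ∨ c = 1/2 ∨ 1/2 = 1/2
((a ↔ b) → (c → a)) ∧ (b ∨ c) = 1/2 ∧ 1/2 = 1/2
b → b = 1/2 → 1/2 = 1/2
a → (b → b) = 1/2 → 1/2 = 1/2
b → a = 1/2 → 1/2 = 1/2
~(b → a) = ~1/2 = 1/2
(a → (b → b)) ↔ ~(b → a) = 1/2 ↔ 1/2 = 1/2
~b = ~1/2 = 1/2
b ↔ a = 1/2 ↔ 1/2 = 1/2
c ∨ (b ↔ a) = 1/2 ∨ 1/2 = 1/2
~b → (c ∨ (b ↔ a)) = 1/2 → 1/2 = 1/2
((a → (b → b)) ↔ ~(b → a)) → (~b → (c ∨ (b ↔ a))) = 1/2 → 1/2 = 1/2
(((a ↔ b) → (c → a)) ∧ (b ∨ c)) ↔ (((a → (b → b)) ↔ ~(b → a)) → (~b → (c ∨ (b ↔ a)))) = 1/2 ↔ 1/2 = 1/2
b ∧ b = 1/2 ∧ 1/2 = 1/2
~(b ∧ b) = ~1/2 = 1/2
b ∨ a = 1/2 ∨ 1/2 = 1/2
~(b ∨ a) = ~1/2 = 1/2
~(b ∧ b) ∨ ~(b ∨ a) = 1/2 ∨ 1/2 = 1/2
c ∨ a = 1/2 ∨ 1/2 = 1/2
~(c ∨ a) = ~1/2 = 1/2
~b = ~1/2 = 1/2
~b ↔ c = 1/2 ↔ 1/2 = 1/2
b ∨ a = 1/2 ∨ 1/2 = 1/2
(~b ↔ c) → (b ∨ a) = 1/2 → 1/2 = 1/2
~(c ∨ a) ∨ ((~b ↔ c) → (b ∨ a)) = 1/2 ∨ 1/2 = 1/2
(~(b ∧ b) ∨ ~(b ∨ a)) ∨ (~(c ∨ a) ∨ ((~b ↔ c) → (b ∨ a))) = 1/2 ∨ 1/2 = 1/2
((((a ↔ b) → (c → a)) ∧ (b ∨ c)) ↔ (((a → (b → b)) ↔ ~(b → a)) → (~b → (c ∨ (b ↔ a))))) → ((~(b ∧ b) ∨ ~(b ∨ a)) ∨ (~(c ∨ a) ∨ ((~b ↔ c) → (b ∨ a)))) = 1/2 → 1/2 = 1/2
~(((((a ↔ b) → (c → a)) ∧ (b ∨ c)) ↔ (((a → (b → b)) ↔ ~(b → a)) → (~b → (c ∨ (b ↔ a))))) → ((~(b ∧ b) ∨ ~(b ∨ a)) ∨ (~(c ∨ a) ∨ ((~b ↔ c) → (b ∨ a))))) = ~1/2 = 1/2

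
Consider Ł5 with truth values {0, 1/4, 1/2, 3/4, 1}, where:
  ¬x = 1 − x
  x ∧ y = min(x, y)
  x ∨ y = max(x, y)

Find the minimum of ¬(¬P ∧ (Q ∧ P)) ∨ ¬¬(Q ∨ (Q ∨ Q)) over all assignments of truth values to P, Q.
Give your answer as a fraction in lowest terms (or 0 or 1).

1/2

Take P = 1/2, Q = 1/2:
¬P = ¬1/2 = 1/2
Q ∧ P = 1/2 ∧ 1/2 = 1/2
¬P ∧ (Q ∧ P) = 1/2 ∧ 1/2 = 1/2
¬(¬P ∧ (Q ∧ P)) = ¬1/2 = 1/2
Q ∨ Q = 1/2 ∨ 1/2 = 1/2
Q ∨ (Q ∨ Q) = 1/2 ∨ 1/2 = 1/2
¬(Q ∨ (Q ∨ Q)) = ¬1/2 = 1/2
¬¬(Q ∨ (Q ∨ Q)) = ¬1/2 = 1/2
¬(¬P ∧ (Q ∧ P)) ∨ ¬¬(Q ∨ (Q ∨ Q)) = 1/2 ∨ 1/2 = 1/2
No assignment yields a value below 1/2, so this is the minimum.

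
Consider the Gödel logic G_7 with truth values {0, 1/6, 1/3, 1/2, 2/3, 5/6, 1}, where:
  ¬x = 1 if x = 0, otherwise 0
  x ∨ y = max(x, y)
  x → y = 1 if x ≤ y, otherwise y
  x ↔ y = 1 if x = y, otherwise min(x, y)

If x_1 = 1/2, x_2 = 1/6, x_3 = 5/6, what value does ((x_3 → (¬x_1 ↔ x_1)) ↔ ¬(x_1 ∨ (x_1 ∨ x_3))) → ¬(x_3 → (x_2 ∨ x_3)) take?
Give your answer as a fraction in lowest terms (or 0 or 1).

0

¬x_1 = ¬1/2 = 0
¬x_1 ↔ x_1 = 0 ↔ 1/2 = 0
x_3 → (¬x_1 ↔ x_1) = 5/6 → 0 = 0
x_1 ∨ x_3 = 1/2 ∨ 5/6 = 5/6
x_1 ∨ (x_1 ∨ x_3) = 1/2 ∨ 5/6 = 5/6
¬(x_1 ∨ (x_1 ∨ x_3)) = ¬5/6 = 0
(x_3 → (¬x_1 ↔ x_1)) ↔ ¬(x_1 ∨ (x_1 ∨ x_3)) = 0 ↔ 0 = 1
x_2 ∨ x_3 = 1/6 ∨ 5/6 = 5/6
x_3 → (x_2 ∨ x_3) = 5/6 → 5/6 = 1
¬(x_3 → (x_2 ∨ x_3)) = ¬1 = 0
((x_3 → (¬x_1 ↔ x_1)) ↔ ¬(x_1 ∨ (x_1 ∨ x_3))) → ¬(x_3 → (x_2 ∨ x_3)) = 1 → 0 = 0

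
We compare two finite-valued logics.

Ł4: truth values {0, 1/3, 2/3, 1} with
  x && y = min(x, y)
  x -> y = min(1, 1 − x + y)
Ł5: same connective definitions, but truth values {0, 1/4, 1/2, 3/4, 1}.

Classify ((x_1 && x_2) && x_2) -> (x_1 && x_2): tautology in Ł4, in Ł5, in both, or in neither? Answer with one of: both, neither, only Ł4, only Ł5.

In Ł4: every assignment gives 1 — tautology.
In Ł5: every assignment gives 1 — tautology.

both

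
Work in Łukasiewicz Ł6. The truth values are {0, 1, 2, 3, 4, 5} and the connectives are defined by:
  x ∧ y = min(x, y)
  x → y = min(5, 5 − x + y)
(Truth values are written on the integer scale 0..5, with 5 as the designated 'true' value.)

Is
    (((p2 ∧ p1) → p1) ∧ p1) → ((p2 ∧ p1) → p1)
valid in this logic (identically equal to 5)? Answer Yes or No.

Yes

At p1 = 3, p2 = 1, for instance:
p2 ∧ p1 = 1 ∧ 3 = 1
(p2 ∧ p1) → p1 = 1 → 3 = 5
((p2 ∧ p1) → p1) ∧ p1 = 5 ∧ 3 = 3
(((p2 ∧ p1) → p1) ∧ p1) → ((p2 ∧ p1) → p1) = 3 → 5 = 5
and checking the remaining 35 assignments likewise gives ≥ 5 in every case.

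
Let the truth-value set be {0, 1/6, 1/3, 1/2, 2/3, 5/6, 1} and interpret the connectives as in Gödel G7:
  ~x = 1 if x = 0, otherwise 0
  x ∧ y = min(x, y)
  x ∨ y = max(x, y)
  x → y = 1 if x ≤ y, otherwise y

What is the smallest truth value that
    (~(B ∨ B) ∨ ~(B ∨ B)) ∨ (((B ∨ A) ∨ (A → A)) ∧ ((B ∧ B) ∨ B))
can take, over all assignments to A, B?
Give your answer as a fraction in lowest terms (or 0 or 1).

Take A = 0, B = 1/6:
B ∨ B = 1/6 ∨ 1/6 = 1/6
~(B ∨ B) = ~1/6 = 0
B ∨ B = 1/6 ∨ 1/6 = 1/6
~(B ∨ B) = ~1/6 = 0
~(B ∨ B) ∨ ~(B ∨ B) = 0 ∨ 0 = 0
B ∨ A = 1/6 ∨ 0 = 1/6
A → A = 0 → 0 = 1
(B ∨ A) ∨ (A → A) = 1/6 ∨ 1 = 1
B ∧ B = 1/6 ∧ 1/6 = 1/6
(B ∧ B) ∨ B = 1/6 ∨ 1/6 = 1/6
((B ∨ A) ∨ (A → A)) ∧ ((B ∧ B) ∨ B) = 1 ∧ 1/6 = 1/6
(~(B ∨ B) ∨ ~(B ∨ B)) ∨ (((B ∨ A) ∨ (A → A)) ∧ ((B ∧ B) ∨ B)) = 0 ∨ 1/6 = 1/6
No assignment yields a value below 1/6, so this is the minimum.

1/6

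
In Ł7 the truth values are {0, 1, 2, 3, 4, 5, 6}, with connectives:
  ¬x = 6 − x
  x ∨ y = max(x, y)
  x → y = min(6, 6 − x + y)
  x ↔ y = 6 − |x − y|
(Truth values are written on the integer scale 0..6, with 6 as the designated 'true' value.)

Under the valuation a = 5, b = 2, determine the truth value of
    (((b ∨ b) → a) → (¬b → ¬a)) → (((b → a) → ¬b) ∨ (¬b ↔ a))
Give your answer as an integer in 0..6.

6

b ∨ b = 2 ∨ 2 = 2
(b ∨ b) → a = 2 → 5 = 6
¬b = ¬2 = 4
¬a = ¬5 = 1
¬b → ¬a = 4 → 1 = 3
((b ∨ b) → a) → (¬b → ¬a) = 6 → 3 = 3
b → a = 2 → 5 = 6
¬b = ¬2 = 4
(b → a) → ¬b = 6 → 4 = 4
¬b = ¬2 = 4
¬b ↔ a = 4 ↔ 5 = 5
((b → a) → ¬b) ∨ (¬b ↔ a) = 4 ∨ 5 = 5
(((b ∨ b) → a) → (¬b → ¬a)) → (((b → a) → ¬b) ∨ (¬b ↔ a)) = 3 → 5 = 6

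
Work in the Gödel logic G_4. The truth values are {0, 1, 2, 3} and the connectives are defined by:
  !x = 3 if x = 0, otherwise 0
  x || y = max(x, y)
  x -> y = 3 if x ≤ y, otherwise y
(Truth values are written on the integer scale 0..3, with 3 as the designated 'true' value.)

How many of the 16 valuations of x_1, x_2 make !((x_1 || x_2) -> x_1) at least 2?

x_1 = 0, x_2 = 0 ↦ 0  <
x_1 = 0, x_2 = 1 ↦ 3  ≥
x_1 = 0, x_2 = 2 ↦ 3  ≥
x_1 = 0, x_2 = 3 ↦ 3  ≥
x_1 = 1, x_2 = 0 ↦ 0  <
x_1 = 1, x_2 = 1 ↦ 0  <
x_1 = 1, x_2 = 2 ↦ 0  <
x_1 = 1, x_2 = 3 ↦ 0  <
x_1 = 2, x_2 = 0 ↦ 0  <
x_1 = 2, x_2 = 1 ↦ 0  <
x_1 = 2, x_2 = 2 ↦ 0  <
x_1 = 2, x_2 = 3 ↦ 0  <
x_1 = 3, x_2 = 0 ↦ 0  <
x_1 = 3, x_2 = 1 ↦ 0  <
x_1 = 3, x_2 = 2 ↦ 0  <
x_1 = 3, x_2 = 3 ↦ 0  <
So 3 of the 16 assignments meet the threshold.

3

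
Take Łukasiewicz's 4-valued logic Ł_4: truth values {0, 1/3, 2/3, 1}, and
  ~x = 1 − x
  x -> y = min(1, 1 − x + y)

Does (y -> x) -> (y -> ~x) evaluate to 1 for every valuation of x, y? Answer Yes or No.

Counterexample: take x = 2/3, y = 2/3.
y -> x = 2/3 -> 2/3 = 1
~x = ~2/3 = 1/3
y -> ~x = 2/3 -> 1/3 = 2/3
(y -> x) -> (y -> ~x) = 1 -> 2/3 = 2/3
This gives 2/3 ≠ 1.

No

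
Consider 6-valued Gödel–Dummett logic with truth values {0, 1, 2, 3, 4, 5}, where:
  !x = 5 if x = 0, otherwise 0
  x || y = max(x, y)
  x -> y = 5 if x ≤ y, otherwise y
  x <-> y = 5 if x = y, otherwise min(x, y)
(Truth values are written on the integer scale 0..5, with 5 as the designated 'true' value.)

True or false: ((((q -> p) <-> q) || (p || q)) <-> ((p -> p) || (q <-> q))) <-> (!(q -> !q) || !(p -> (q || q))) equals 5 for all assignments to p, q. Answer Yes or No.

Counterexample: take p = 0, q = 1.
q -> p = 1 -> 0 = 0
(q -> p) <-> q = 0 <-> 1 = 0
p || q = 0 || 1 = 1
((q -> p) <-> q) || (p || q) = 0 || 1 = 1
p -> p = 0 -> 0 = 5
q <-> q = 1 <-> 1 = 5
(p -> p) || (q <-> q) = 5 || 5 = 5
(((q -> p) <-> q) || (p || q)) <-> ((p -> p) || (q <-> q)) = 1 <-> 5 = 1
!q = !1 = 0
q -> !q = 1 -> 0 = 0
!(q -> !q) = !0 = 5
q || q = 1 || 1 = 1
p -> (q || q) = 0 -> 1 = 5
!(p -> (q || q)) = !5 = 0
!(q -> !q) || !(p -> (q || q)) = 5 || 0 = 5
((((q -> p) <-> q) || (p || q)) <-> ((p -> p) || (q <-> q))) <-> (!(q -> !q) || !(p -> (q || q))) = 1 <-> 5 = 1
This gives 1 ≠ 5.

No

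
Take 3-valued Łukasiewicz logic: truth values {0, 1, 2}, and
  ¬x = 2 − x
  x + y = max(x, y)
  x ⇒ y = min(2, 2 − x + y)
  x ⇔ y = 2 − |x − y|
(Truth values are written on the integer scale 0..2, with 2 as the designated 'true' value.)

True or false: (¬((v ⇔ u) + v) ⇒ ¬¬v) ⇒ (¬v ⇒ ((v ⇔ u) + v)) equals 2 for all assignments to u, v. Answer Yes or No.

Yes

u = 0, v = 0 ↦ 2
u = 0, v = 1 ↦ 2
u = 0, v = 2 ↦ 2
u = 1, v = 0 ↦ 2
u = 1, v = 1 ↦ 2
u = 1, v = 2 ↦ 2
u = 2, v = 0 ↦ 2
u = 2, v = 1 ↦ 2
u = 2, v = 2 ↦ 2
Every assignment gives a value ≥ 2.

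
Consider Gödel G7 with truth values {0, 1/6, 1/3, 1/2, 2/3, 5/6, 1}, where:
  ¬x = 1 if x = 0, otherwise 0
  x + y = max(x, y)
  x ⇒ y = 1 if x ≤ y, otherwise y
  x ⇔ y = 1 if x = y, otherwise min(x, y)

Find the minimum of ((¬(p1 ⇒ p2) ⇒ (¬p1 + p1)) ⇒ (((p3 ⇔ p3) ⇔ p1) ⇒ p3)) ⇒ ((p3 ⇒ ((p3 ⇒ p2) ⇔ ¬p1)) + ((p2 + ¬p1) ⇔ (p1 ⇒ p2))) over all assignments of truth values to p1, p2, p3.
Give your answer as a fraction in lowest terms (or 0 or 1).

1/6

Take p1 = 1/6, p2 = 1/6, p3 = 1/6:
p1 ⇒ p2 = 1/6 ⇒ 1/6 = 1
¬(p1 ⇒ p2) = ¬1 = 0
¬p1 = ¬1/6 = 0
¬p1 + p1 = 0 + 1/6 = 1/6
¬(p1 ⇒ p2) ⇒ (¬p1 + p1) = 0 ⇒ 1/6 = 1
p3 ⇔ p3 = 1/6 ⇔ 1/6 = 1
(p3 ⇔ p3) ⇔ p1 = 1 ⇔ 1/6 = 1/6
((p3 ⇔ p3) ⇔ p1) ⇒ p3 = 1/6 ⇒ 1/6 = 1
(¬(p1 ⇒ p2) ⇒ (¬p1 + p1)) ⇒ (((p3 ⇔ p3) ⇔ p1) ⇒ p3) = 1 ⇒ 1 = 1
p3 ⇒ p2 = 1/6 ⇒ 1/6 = 1
¬p1 = ¬1/6 = 0
(p3 ⇒ p2) ⇔ ¬p1 = 1 ⇔ 0 = 0
p3 ⇒ ((p3 ⇒ p2) ⇔ ¬p1) = 1/6 ⇒ 0 = 0
¬p1 = ¬1/6 = 0
p2 + ¬p1 = 1/6 + 0 = 1/6
p1 ⇒ p2 = 1/6 ⇒ 1/6 = 1
(p2 + ¬p1) ⇔ (p1 ⇒ p2) = 1/6 ⇔ 1 = 1/6
(p3 ⇒ ((p3 ⇒ p2) ⇔ ¬p1)) + ((p2 + ¬p1) ⇔ (p1 ⇒ p2)) = 0 + 1/6 = 1/6
((¬(p1 ⇒ p2) ⇒ (¬p1 + p1)) ⇒ (((p3 ⇔ p3) ⇔ p1) ⇒ p3)) ⇒ ((p3 ⇒ ((p3 ⇒ p2) ⇔ ¬p1)) + ((p2 + ¬p1) ⇔ (p1 ⇒ p2))) = 1 ⇒ 1/6 = 1/6
No assignment yields a value below 1/6, so this is the minimum.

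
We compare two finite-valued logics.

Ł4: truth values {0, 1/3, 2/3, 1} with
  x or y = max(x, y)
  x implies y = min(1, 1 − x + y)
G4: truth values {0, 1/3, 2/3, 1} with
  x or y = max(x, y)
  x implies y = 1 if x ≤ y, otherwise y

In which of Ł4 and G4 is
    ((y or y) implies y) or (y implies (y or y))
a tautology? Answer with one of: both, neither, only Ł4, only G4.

In Ł4: every assignment gives 1 — tautology.
In G4: every assignment gives 1 — tautology.

both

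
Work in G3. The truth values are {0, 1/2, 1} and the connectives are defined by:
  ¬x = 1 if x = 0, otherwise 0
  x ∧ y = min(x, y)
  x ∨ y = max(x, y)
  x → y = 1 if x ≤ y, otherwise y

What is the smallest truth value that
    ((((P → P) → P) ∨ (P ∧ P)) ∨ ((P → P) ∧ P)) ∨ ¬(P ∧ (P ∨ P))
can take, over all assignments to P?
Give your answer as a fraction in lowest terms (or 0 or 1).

1/2

Take P = 1/2:
P → P = 1/2 → 1/2 = 1
(P → P) → P = 1 → 1/2 = 1/2
P ∧ P = 1/2 ∧ 1/2 = 1/2
((P → P) → P) ∨ (P ∧ P) = 1/2 ∨ 1/2 = 1/2
P → P = 1/2 → 1/2 = 1
(P → P) ∧ P = 1 ∧ 1/2 = 1/2
(((P → P) → P) ∨ (P ∧ P)) ∨ ((P → P) ∧ P) = 1/2 ∨ 1/2 = 1/2
P ∨ P = 1/2 ∨ 1/2 = 1/2
P ∧ (P ∨ P) = 1/2 ∧ 1/2 = 1/2
¬(P ∧ (P ∨ P)) = ¬1/2 = 0
((((P → P) → P) ∨ (P ∧ P)) ∨ ((P → P) ∧ P)) ∨ ¬(P ∧ (P ∨ P)) = 1/2 ∨ 0 = 1/2
No assignment yields a value below 1/2, so this is the minimum.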